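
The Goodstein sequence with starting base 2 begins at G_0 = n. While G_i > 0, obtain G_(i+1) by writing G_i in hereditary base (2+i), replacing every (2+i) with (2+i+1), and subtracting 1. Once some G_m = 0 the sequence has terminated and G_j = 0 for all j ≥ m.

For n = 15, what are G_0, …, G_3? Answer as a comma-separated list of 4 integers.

15, 111, 1283, 18752

base 2: 15 = 2^(2 + 1) + 2^2 + 2 + 1; at 3: 3^(3 + 1) + 3^3 + 3 + 1 = 112; next = 111
base 3: 111 = 3^(3 + 1) + 3^3 + 3; at 4: 4^(4 + 1) + 4^4 + 4 = 1284; next = 1283
base 4: 1283 = 4^(4 + 1) + 4^4 + 3; at 5: 5^(5 + 1) + 5^5 + 3 = 18753; next = 18752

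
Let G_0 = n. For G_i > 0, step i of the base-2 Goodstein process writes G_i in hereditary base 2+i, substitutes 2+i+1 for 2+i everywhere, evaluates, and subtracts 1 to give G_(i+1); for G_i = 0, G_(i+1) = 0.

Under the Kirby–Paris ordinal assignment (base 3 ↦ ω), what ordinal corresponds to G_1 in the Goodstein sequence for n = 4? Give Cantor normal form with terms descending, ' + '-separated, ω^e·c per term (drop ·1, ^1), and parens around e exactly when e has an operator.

ω^2·2 + ω·2 + 2

step 0: 4 = 2^2; sub 3 for 2: 3^3; = 27; G_1 = 27−1 = 26
step 1: 26 = 2·3^2 + 2·3 + 2; sub 4 for 3: 2·4^2 + 2·4 + 2; = 42; G_2 = 42−1 = 41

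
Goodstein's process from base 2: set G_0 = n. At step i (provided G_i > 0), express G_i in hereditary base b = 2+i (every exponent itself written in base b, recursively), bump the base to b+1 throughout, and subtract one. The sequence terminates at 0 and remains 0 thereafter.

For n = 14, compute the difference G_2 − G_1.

1171

(0) 14|_2 = 2^(2 + 1) + 2^2 + 2 ↦ 3^(3 + 1) + 3^3 + 3|_3 = 111 ⇒ 110
(1) 110|_3 = 3^(3 + 1) + 3^3 + 2 ↦ 4^(4 + 1) + 4^4 + 2|_4 = 1282 ⇒ 1281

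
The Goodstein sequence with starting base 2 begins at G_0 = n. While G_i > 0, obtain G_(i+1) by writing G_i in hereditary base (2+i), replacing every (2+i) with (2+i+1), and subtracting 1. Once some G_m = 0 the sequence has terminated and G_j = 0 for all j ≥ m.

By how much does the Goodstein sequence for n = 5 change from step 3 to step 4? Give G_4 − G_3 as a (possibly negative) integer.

base 2: 5 = 2^2 + 1; at 3: 3^3 + 1 = 28; next = 27
base 3: 27 = 3^3; at 4: 4^4 = 256; next = 255
base 4: 255 = 3·4^3 + 3·4^2 + 3·4 + 3; at 5: 3·5^3 + 3·5^2 + 3·5 + 3 = 468; next = 467
base 5: 467 = 3·5^3 + 3·5^2 + 3·5 + 2; at 6: 3·6^3 + 3·6^2 + 3·6 + 2 = 776; next = 775

308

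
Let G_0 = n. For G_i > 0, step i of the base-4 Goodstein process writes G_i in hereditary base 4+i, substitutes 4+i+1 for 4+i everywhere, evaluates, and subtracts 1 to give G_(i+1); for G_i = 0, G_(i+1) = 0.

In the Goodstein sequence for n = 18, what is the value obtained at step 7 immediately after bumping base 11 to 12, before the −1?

[0] 18 ≡ 4^2 + 2 (base 4). Lift 5: 27. −1: 26.
[1] 26 ≡ 5^2 + 1 (base 5). Lift 6: 37. −1: 36.
[2] 36 ≡ 6^2 (base 6). Lift 7: 49. −1: 48.
[3] 48 ≡ 6·7 + 6 (base 7). Lift 8: 54. −1: 53.
[4] 53 ≡ 6·8 + 5 (base 8). Lift 9: 59. −1: 58.
[5] 58 ≡ 6·9 + 4 (base 9). Lift 10: 64. −1: 63.
[6] 63 ≡ 6·10 + 3 (base 10). Lift 11: 69. −1: 68.
[7] 68 ≡ 6·11 + 2 (base 11). Lift 12: 74. −1: 73.

74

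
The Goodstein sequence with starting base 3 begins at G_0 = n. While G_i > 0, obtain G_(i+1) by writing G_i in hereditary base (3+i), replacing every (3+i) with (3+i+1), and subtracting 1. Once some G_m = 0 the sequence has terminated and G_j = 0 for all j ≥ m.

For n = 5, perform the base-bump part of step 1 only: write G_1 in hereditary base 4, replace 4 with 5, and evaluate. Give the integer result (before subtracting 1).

G_0 = 5. HB_3(5) = 3 + 2. Bump = 6. G_1 = 5.
G_1 = 5. HB_4(5) = 4 + 1. Bump = 6. G_2 = 5.

6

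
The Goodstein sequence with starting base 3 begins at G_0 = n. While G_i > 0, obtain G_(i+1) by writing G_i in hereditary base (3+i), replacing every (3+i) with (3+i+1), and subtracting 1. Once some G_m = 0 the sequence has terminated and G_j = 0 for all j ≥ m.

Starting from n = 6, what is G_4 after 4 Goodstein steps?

7

step 0: 6 = 2·3; sub 4 for 3: 2·4; = 8; G_1 = 8−1 = 7
step 1: 7 = 4 + 3; sub 5 for 4: 5 + 3; = 8; G_2 = 8−1 = 7
step 2: 7 = 5 + 2; sub 6 for 5: 6 + 2; = 8; G_3 = 8−1 = 7
step 3: 7 = 6 + 1; sub 7 for 6: 7 + 1; = 8; G_4 = 8−1 = 7
step 4: 7 = 7; sub 8 for 7: 8; = 8; G_5 = 8−1 = 7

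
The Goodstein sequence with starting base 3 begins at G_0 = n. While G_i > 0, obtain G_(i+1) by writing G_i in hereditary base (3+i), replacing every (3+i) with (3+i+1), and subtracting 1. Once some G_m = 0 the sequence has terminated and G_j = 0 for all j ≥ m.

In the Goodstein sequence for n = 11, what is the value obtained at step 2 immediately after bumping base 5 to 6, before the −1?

36

(0) 11|_3 = 3^2 + 2 ↦ 4^2 + 2|_4 = 18 ⇒ 17
(1) 17|_4 = 4^2 + 1 ↦ 5^2 + 1|_5 = 26 ⇒ 25
(2) 25|_5 = 5^2 ↦ 6^2|_6 = 36 ⇒ 35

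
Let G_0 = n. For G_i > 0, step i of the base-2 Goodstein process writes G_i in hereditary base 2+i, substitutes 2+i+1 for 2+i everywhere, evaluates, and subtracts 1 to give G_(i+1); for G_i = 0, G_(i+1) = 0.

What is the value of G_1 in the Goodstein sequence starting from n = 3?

i=0: 3 = 2 + 1 (b=2); 2→3: 3 + 1 = 4; 4−1 = 3
i=1: 3 = 3 (b=3); 3→4: 4 = 4; 4−1 = 3

3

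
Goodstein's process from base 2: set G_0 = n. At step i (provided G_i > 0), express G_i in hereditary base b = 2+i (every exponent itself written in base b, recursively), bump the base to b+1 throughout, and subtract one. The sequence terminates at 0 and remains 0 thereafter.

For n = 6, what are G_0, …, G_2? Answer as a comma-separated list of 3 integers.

6, 29, 257

G_0=6  [base 2] 2^2 + 2  →[2↦3]→  3^3 + 3 = 30  −1 ⇒ G_1=29
G_1=29  [base 3] 3^3 + 2  →[3↦4]→  4^4 + 2 = 258  −1 ⇒ G_2=257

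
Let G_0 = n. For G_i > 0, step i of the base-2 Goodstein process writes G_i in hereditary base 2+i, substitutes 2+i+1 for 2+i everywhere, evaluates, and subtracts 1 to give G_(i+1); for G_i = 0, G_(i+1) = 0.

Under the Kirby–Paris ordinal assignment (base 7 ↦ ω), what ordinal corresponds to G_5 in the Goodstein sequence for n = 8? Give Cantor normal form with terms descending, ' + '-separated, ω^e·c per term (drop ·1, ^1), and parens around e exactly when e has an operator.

base 2: 8 = 2^(2 + 1); at 3: 3^(3 + 1) = 81; next = 80
base 3: 80 = 2·3^3 + 2·3^2 + 2·3 + 2; at 4: 2·4^4 + 2·4^2 + 2·4 + 2 = 554; next = 553
base 4: 553 = 2·4^4 + 2·4^2 + 2·4 + 1; at 5: 2·5^5 + 2·5^2 + 2·5 + 1 = 6311; next = 6310
base 5: 6310 = 2·5^5 + 2·5^2 + 2·5; at 6: 2·6^6 + 2·6^2 + 2·6 = 93396; next = 93395
base 6: 93395 = 2·6^6 + 2·6^2 + 6 + 5; at 7: 2·7^7 + 2·7^2 + 7 + 5 = 1647196; next = 1647195
base 7: 1647195 = 2·7^7 + 2·7^2 + 7 + 4; at 8: 2·8^8 + 2·8^2 + 8 + 4 = 33554572; next = 33554571

ω^ω·2 + ω^2·2 + ω + 4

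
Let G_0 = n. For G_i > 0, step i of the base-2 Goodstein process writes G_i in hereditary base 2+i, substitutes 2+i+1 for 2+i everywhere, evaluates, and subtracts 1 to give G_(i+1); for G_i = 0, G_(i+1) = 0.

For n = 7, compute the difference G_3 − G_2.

step 0: 7 = 2^2 + 2 + 1; sub 3 for 2: 3^3 + 3 + 1; = 31; G_1 = 31−1 = 30
step 1: 30 = 3^3 + 3; sub 4 for 3: 4^4 + 4; = 260; G_2 = 260−1 = 259
step 2: 259 = 4^4 + 3; sub 5 for 4: 5^5 + 3; = 3128; G_3 = 3128−1 = 3127

2868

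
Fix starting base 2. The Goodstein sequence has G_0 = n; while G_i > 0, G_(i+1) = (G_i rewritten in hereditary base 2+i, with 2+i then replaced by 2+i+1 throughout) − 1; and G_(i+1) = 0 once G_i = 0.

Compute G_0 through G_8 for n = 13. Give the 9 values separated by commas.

step 0: 13 = 2^(2 + 1) + 2^2 + 1; sub 3 for 2: 3^(3 + 1) + 3^3 + 1; = 109; G_1 = 109−1 = 108
step 1: 108 = 3^(3 + 1) + 3^3; sub 4 for 3: 4^(4 + 1) + 4^4; = 1280; G_2 = 1280−1 = 1279
step 2: 1279 = 4^(4 + 1) + 3·4^3 + 3·4^2 + 3·4 + 3; sub 5 for 4: 5^(5 + 1) + 3·5^3 + 3·5^2 + 3·5 + 3; = 16093; G_3 = 16093−1 = 16092
step 3: 16092 = 5^(5 + 1) + 3·5^3 + 3·5^2 + 3·5 + 2; sub 6 for 5: 6^(6 + 1) + 3·6^3 + 3·6^2 + 3·6 + 2; = 280712; G_4 = 280712−1 = 280711
step 4: 280711 = 6^(6 + 1) + 3·6^3 + 3·6^2 + 3·6 + 1; sub 7 for 6: 7^(7 + 1) + 3·7^3 + 3·7^2 + 3·7 + 1; = 5765999; G_5 = 5765999−1 = 5765998
step 5: 5765998 = 7^(7 + 1) + 3·7^3 + 3·7^2 + 3·7; sub 8 for 7: 8^(8 + 1) + 3·8^3 + 3·8^2 + 3·8; = 134219480; G_6 = 134219480−1 = 134219479
step 6: 134219479 = 8^(8 + 1) + 3·8^3 + 3·8^2 + 2·8 + 7; sub 9 for 8: 9^(9 + 1) + 3·9^3 + 3·9^2 + 2·9 + 7; = 3486786856; G_7 = 3486786856−1 = 3486786855
step 7: 3486786855 = 9^(9 + 1) + 3·9^3 + 3·9^2 + 2·9 + 6; sub 10 for 9: 10^(10 + 1) + 3·10^3 + 3·10^2 + 2·10 + 6; = 100000003326; G_8 = 100000003326−1 = 100000003325

13, 108, 1279, 16092, 280711, 5765998, 134219479, 3486786855, 100000003325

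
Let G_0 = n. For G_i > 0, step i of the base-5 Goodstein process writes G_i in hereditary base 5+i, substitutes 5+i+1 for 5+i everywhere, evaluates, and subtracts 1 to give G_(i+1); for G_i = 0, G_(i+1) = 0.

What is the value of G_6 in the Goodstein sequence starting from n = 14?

19

i=0: 14 = 2·5 + 4 (b=5); 5→6: 2·6 + 4 = 16; 16−1 = 15
i=1: 15 = 2·6 + 3 (b=6); 6→7: 2·7 + 3 = 17; 17−1 = 16
i=2: 16 = 2·7 + 2 (b=7); 7→8: 2·8 + 2 = 18; 18−1 = 17
i=3: 17 = 2·8 + 1 (b=8); 8→9: 2·9 + 1 = 19; 19−1 = 18
i=4: 18 = 2·9 (b=9); 9→10: 2·10 = 20; 20−1 = 19
i=5: 19 = 10 + 9 (b=10); 10→11: 11 + 9 = 20; 20−1 = 19
i=6: 19 = 11 + 8 (b=11); 11→12: 12 + 8 = 20; 20−1 = 19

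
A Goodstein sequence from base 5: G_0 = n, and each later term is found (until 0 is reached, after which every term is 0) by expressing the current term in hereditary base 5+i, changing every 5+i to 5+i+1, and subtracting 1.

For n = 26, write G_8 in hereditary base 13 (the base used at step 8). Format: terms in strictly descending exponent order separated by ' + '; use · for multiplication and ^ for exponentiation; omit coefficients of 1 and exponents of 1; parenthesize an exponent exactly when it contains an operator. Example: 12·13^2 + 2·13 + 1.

6·13

i=0: 26 = 5^2 + 1 (b=5); 5→6: 6^2 + 1 = 37; 37−1 = 36
i=1: 36 = 6^2 (b=6); 6→7: 7^2 = 49; 49−1 = 48
i=2: 48 = 6·7 + 6 (b=7); 7→8: 6·8 + 6 = 54; 54−1 = 53
i=3: 53 = 6·8 + 5 (b=8); 8→9: 6·9 + 5 = 59; 59−1 = 58
i=4: 58 = 6·9 + 4 (b=9); 9→10: 6·10 + 4 = 64; 64−1 = 63
i=5: 63 = 6·10 + 3 (b=10); 10→11: 6·11 + 3 = 69; 69−1 = 68
i=6: 68 = 6·11 + 2 (b=11); 11→12: 6·12 + 2 = 74; 74−1 = 73
i=7: 73 = 6·12 + 1 (b=12); 12→13: 6·13 + 1 = 79; 79−1 = 78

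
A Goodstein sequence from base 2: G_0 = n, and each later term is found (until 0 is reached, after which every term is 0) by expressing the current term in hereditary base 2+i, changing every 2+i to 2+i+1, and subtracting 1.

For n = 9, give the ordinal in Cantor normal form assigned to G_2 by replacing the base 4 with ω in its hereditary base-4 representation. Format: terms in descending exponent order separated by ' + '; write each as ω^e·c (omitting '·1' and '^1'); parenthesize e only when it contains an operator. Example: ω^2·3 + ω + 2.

ω^ω·3 + ω^3·3 + ω^2·3 + ω·3 + 3

G_0 = 9. HB_2(9) = 2^(2 + 1) + 1. Bump = 82. G_1 = 81.
G_1 = 81. HB_3(81) = 3^(3 + 1). Bump = 1024. G_2 = 1023.
G_2 = 1023. HB_4(1023) = 3·4^4 + 3·4^3 + 3·4^2 + 3·4 + 3. Bump = 9843. G_3 = 9842.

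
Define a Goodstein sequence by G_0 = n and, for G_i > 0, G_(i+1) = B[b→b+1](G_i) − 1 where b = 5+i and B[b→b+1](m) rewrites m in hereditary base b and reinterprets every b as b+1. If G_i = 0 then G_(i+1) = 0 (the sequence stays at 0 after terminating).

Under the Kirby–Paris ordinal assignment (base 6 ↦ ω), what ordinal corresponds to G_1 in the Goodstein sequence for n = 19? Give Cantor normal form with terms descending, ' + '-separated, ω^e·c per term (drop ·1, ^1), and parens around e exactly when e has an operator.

ω·3 + 3

19 —HB5→ 3·5 + 4 —bump→ 3·6 + 4 = 22 —(−1)→ 21
21 —HB6→ 3·6 + 3 —bump→ 3·7 + 3 = 24 —(−1)→ 23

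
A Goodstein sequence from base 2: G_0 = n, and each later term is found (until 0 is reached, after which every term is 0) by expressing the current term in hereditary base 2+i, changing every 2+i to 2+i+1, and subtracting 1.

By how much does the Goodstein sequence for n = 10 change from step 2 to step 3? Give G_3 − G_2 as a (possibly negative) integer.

[0] 10 ≡ 2^(2 + 1) + 2 (base 2). Lift 3: 84. −1: 83.
[1] 83 ≡ 3^(3 + 1) + 2 (base 3). Lift 4: 1026. −1: 1025.
[2] 1025 ≡ 4^(4 + 1) + 1 (base 4). Lift 5: 15626. −1: 15625.

14600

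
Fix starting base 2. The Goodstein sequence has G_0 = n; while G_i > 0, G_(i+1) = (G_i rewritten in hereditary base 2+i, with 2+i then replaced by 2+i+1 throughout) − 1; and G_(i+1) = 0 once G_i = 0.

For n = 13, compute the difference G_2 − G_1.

13 —HB2→ 2^(2 + 1) + 2^2 + 1 —bump→ 3^(3 + 1) + 3^3 + 1 = 109 —(−1)→ 108
108 —HB3→ 3^(3 + 1) + 3^3 —bump→ 4^(4 + 1) + 4^4 = 1280 —(−1)→ 1279

1171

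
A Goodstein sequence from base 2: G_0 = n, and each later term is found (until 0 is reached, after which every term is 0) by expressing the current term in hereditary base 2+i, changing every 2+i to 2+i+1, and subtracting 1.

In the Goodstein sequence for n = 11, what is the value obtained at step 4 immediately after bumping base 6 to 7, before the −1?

i=0: 11 = 2^(2 + 1) + 2 + 1 (b=2); 2→3: 3^(3 + 1) + 3 + 1 = 85; 85−1 = 84
i=1: 84 = 3^(3 + 1) + 3 (b=3); 3→4: 4^(4 + 1) + 4 = 1028; 1028−1 = 1027
i=2: 1027 = 4^(4 + 1) + 3 (b=4); 4→5: 5^(5 + 1) + 3 = 15628; 15628−1 = 15627
i=3: 15627 = 5^(5 + 1) + 2 (b=5); 5→6: 6^(6 + 1) + 2 = 279938; 279938−1 = 279937
i=4: 279937 = 6^(6 + 1) + 1 (b=6); 6→7: 7^(7 + 1) + 1 = 5764802; 5764802−1 = 5764801

5764802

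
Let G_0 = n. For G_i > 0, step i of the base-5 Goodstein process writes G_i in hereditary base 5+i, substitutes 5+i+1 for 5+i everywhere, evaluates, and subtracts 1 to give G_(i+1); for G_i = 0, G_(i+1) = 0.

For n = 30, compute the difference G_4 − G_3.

G_0=30  [base 5] 5^2 + 5  →[5↦6]→  6^2 + 6 = 42  −1 ⇒ G_1=41
G_1=41  [base 6] 6^2 + 5  →[6↦7]→  7^2 + 5 = 54  −1 ⇒ G_2=53
G_2=53  [base 7] 7^2 + 4  →[7↦8]→  8^2 + 4 = 68  −1 ⇒ G_3=67
G_3=67  [base 8] 8^2 + 3  →[8↦9]→  9^2 + 3 = 84  −1 ⇒ G_4=83

16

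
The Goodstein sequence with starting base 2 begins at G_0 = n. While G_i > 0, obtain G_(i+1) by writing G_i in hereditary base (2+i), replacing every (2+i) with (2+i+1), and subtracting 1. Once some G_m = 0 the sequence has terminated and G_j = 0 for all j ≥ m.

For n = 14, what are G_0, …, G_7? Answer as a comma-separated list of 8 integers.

14, 110, 1281, 18750, 326591, 5862840, 134404971, 3487116548

G_0 = 14. HB_2(14) = 2^(2 + 1) + 2^2 + 2. Bump = 111. G_1 = 110.
G_1 = 110. HB_3(110) = 3^(3 + 1) + 3^3 + 2. Bump = 1282. G_2 = 1281.
G_2 = 1281. HB_4(1281) = 4^(4 + 1) + 4^4 + 1. Bump = 18751. G_3 = 18750.
G_3 = 18750. HB_5(18750) = 5^(5 + 1) + 5^5. Bump = 326592. G_4 = 326591.
G_4 = 326591. HB_6(326591) = 6^(6 + 1) + 5·6^5 + 5·6^4 + 5·6^3 + 5·6^2 + 5·6 + 5. Bump = 5862841. G_5 = 5862840.
G_5 = 5862840. HB_7(5862840) = 7^(7 + 1) + 5·7^5 + 5·7^4 + 5·7^3 + 5·7^2 + 5·7 + 4. Bump = 134404972. G_6 = 134404971.
G_6 = 134404971. HB_8(134404971) = 8^(8 + 1) + 5·8^5 + 5·8^4 + 5·8^3 + 5·8^2 + 5·8 + 3. Bump = 3487116549. G_7 = 3487116548.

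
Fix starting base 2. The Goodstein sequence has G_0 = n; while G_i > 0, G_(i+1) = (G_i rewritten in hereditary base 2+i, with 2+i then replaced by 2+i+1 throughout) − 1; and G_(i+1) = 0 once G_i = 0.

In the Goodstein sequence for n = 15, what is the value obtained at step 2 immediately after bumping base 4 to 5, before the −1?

G_0=15  [base 2] 2^(2 + 1) + 2^2 + 2 + 1  →[2↦3]→  3^(3 + 1) + 3^3 + 3 + 1 = 112  −1 ⇒ G_1=111
G_1=111  [base 3] 3^(3 + 1) + 3^3 + 3  →[3↦4]→  4^(4 + 1) + 4^4 + 4 = 1284  −1 ⇒ G_2=1283

18753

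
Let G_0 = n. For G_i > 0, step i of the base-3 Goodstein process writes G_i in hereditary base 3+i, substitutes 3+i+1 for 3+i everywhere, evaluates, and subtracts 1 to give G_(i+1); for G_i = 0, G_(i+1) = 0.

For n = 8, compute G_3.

11

i=0: 8 = 2·3 + 2 (b=3); 3→4: 2·4 + 2 = 10; 10−1 = 9
i=1: 9 = 2·4 + 1 (b=4); 4→5: 2·5 + 1 = 11; 11−1 = 10
i=2: 10 = 2·5 (b=5); 5→6: 2·6 = 12; 12−1 = 11
i=3: 11 = 6 + 5 (b=6); 6→7: 7 + 5 = 12; 12−1 = 11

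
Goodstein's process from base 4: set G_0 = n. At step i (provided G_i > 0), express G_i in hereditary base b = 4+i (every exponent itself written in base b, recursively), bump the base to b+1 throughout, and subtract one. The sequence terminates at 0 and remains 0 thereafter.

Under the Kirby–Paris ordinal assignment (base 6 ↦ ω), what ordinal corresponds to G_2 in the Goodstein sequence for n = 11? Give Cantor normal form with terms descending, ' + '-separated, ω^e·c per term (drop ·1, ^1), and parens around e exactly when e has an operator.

11 —HB4→ 2·4 + 3 —bump→ 2·5 + 3 = 13 —(−1)→ 12
12 —HB5→ 2·5 + 2 —bump→ 2·6 + 2 = 14 —(−1)→ 13
13 —HB6→ 2·6 + 1 —bump→ 2·7 + 1 = 15 —(−1)→ 14

ω·2 + 1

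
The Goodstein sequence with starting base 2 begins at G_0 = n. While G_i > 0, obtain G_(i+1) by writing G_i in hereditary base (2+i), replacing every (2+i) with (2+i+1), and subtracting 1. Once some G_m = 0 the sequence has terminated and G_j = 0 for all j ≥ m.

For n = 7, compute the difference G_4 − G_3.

43530

7 —HB2→ 2^2 + 2 + 1 —bump→ 3^3 + 3 + 1 = 31 —(−1)→ 30
30 —HB3→ 3^3 + 3 —bump→ 4^4 + 4 = 260 —(−1)→ 259
259 —HB4→ 4^4 + 3 —bump→ 5^5 + 3 = 3128 —(−1)→ 3127
3127 —HB5→ 5^5 + 2 —bump→ 6^6 + 2 = 46658 —(−1)→ 46657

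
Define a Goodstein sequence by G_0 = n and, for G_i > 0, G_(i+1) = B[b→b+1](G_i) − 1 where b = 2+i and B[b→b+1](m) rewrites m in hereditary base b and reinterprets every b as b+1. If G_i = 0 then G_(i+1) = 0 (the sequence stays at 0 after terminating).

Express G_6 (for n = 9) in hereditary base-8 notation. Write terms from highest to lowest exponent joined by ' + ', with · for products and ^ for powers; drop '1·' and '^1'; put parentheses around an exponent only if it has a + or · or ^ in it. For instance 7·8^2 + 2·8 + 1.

3·8^8 + 3·8^3 + 3·8^2 + 2·8 + 7

G_0=9  [base 2] 2^(2 + 1) + 1  →[2↦3]→  3^(3 + 1) + 1 = 82  −1 ⇒ G_1=81
G_1=81  [base 3] 3^(3 + 1)  →[3↦4]→  4^(4 + 1) = 1024  −1 ⇒ G_2=1023
G_2=1023  [base 4] 3·4^4 + 3·4^3 + 3·4^2 + 3·4 + 3  →[4↦5]→  3·5^5 + 3·5^3 + 3·5^2 + 3·5 + 3 = 9843  −1 ⇒ G_3=9842
G_3=9842  [base 5] 3·5^5 + 3·5^3 + 3·5^2 + 3·5 + 2  →[5↦6]→  3·6^6 + 3·6^3 + 3·6^2 + 3·6 + 2 = 140744  −1 ⇒ G_4=140743
G_4=140743  [base 6] 3·6^6 + 3·6^3 + 3·6^2 + 3·6 + 1  →[6↦7]→  3·7^7 + 3·7^3 + 3·7^2 + 3·7 + 1 = 2471827  −1 ⇒ G_5=2471826
G_5=2471826  [base 7] 3·7^7 + 3·7^3 + 3·7^2 + 3·7  →[7↦8]→  3·8^8 + 3·8^3 + 3·8^2 + 3·8 = 50333400  −1 ⇒ G_6=50333399
G_6=50333399  [base 8] 3·8^8 + 3·8^3 + 3·8^2 + 2·8 + 7  →[8↦9]→  3·9^9 + 3·9^3 + 3·9^2 + 2·9 + 7 = 1162263922  −1 ⇒ G_7=1162263921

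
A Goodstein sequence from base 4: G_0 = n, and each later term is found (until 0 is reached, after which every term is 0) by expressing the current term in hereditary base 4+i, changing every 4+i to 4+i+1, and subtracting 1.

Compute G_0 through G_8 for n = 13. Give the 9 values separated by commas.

13, 15, 17, 18, 19, 20, 21, 22, 23

13 —HB4→ 3·4 + 1 —bump→ 3·5 + 1 = 16 —(−1)→ 15
15 —HB5→ 3·5 —bump→ 3·6 = 18 —(−1)→ 17
17 —HB6→ 2·6 + 5 —bump→ 2·7 + 5 = 19 —(−1)→ 18
18 —HB7→ 2·7 + 4 —bump→ 2·8 + 4 = 20 —(−1)→ 19
19 —HB8→ 2·8 + 3 —bump→ 2·9 + 3 = 21 —(−1)→ 20
20 —HB9→ 2·9 + 2 —bump→ 2·10 + 2 = 22 —(−1)→ 21
21 —HB10→ 2·10 + 1 —bump→ 2·11 + 1 = 23 —(−1)→ 22
22 —HB11→ 2·11 —bump→ 2·12 = 24 —(−1)→ 23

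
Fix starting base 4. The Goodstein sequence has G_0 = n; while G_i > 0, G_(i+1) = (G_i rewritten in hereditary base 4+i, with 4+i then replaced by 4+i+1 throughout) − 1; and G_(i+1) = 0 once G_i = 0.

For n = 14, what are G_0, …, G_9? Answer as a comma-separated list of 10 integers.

G_0=14  [base 4] 3·4 + 2  →[4↦5]→  3·5 + 2 = 17  −1 ⇒ G_1=16
G_1=16  [base 5] 3·5 + 1  →[5↦6]→  3·6 + 1 = 19  −1 ⇒ G_2=18
G_2=18  [base 6] 3·6  →[6↦7]→  3·7 = 21  −1 ⇒ G_3=20
G_3=20  [base 7] 2·7 + 6  →[7↦8]→  2·8 + 6 = 22  −1 ⇒ G_4=21
G_4=21  [base 8] 2·8 + 5  →[8↦9]→  2·9 + 5 = 23  −1 ⇒ G_5=22
G_5=22  [base 9] 2·9 + 4  →[9↦10]→  2·10 + 4 = 24  −1 ⇒ G_6=23
G_6=23  [base 10] 2·10 + 3  →[10↦11]→  2·11 + 3 = 25  −1 ⇒ G_7=24
G_7=24  [base 11] 2·11 + 2  →[11↦12]→  2·12 + 2 = 26  −1 ⇒ G_8=25
G_8=25  [base 12] 2·12 + 1  →[12↦13]→  2·13 + 1 = 27  −1 ⇒ G_9=26

14, 16, 18, 20, 21, 22, 23, 24, 25, 26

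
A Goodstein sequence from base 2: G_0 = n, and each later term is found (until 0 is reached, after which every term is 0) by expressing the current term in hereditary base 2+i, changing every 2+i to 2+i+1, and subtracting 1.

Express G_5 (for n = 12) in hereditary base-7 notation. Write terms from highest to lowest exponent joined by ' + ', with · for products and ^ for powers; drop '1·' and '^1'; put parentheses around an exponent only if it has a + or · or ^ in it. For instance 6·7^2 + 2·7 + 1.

7^(7 + 1) + 2·7^2 + 7 + 4

base 2: 12 = 2^(2 + 1) + 2^2; at 3: 3^(3 + 1) + 3^3 = 108; next = 107
base 3: 107 = 3^(3 + 1) + 2·3^2 + 2·3 + 2; at 4: 4^(4 + 1) + 2·4^2 + 2·4 + 2 = 1066; next = 1065
base 4: 1065 = 4^(4 + 1) + 2·4^2 + 2·4 + 1; at 5: 5^(5 + 1) + 2·5^2 + 2·5 + 1 = 15686; next = 15685
base 5: 15685 = 5^(5 + 1) + 2·5^2 + 2·5; at 6: 6^(6 + 1) + 2·6^2 + 2·6 = 280020; next = 280019
base 6: 280019 = 6^(6 + 1) + 2·6^2 + 6 + 5; at 7: 7^(7 + 1) + 2·7^2 + 7 + 5 = 5764911; next = 5764910
base 7: 5764910 = 7^(7 + 1) + 2·7^2 + 7 + 4; at 8: 8^(8 + 1) + 2·8^2 + 8 + 4 = 134217868; next = 134217867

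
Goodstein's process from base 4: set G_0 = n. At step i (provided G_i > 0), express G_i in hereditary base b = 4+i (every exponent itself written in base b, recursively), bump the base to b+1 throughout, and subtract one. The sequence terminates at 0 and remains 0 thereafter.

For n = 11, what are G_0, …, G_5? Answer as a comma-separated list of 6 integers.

11, 12, 13, 14, 15, 15

[0] 11 ≡ 2·4 + 3 (base 4). Lift 5: 13. −1: 12.
[1] 12 ≡ 2·5 + 2 (base 5). Lift 6: 14. −1: 13.
[2] 13 ≡ 2·6 + 1 (base 6). Lift 7: 15. −1: 14.
[3] 14 ≡ 2·7 (base 7). Lift 8: 16. −1: 15.
[4] 15 ≡ 8 + 7 (base 8). Lift 9: 16. −1: 15.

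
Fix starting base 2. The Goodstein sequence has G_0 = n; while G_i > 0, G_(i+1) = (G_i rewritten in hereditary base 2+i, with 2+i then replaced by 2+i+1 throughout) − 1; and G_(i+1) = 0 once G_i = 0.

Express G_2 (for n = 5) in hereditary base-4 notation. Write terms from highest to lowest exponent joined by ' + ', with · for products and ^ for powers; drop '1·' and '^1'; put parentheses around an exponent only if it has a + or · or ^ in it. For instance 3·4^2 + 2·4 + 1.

step 0: 5 = 2^2 + 1; sub 3 for 2: 3^3 + 1; = 28; G_1 = 28−1 = 27
step 1: 27 = 3^3; sub 4 for 3: 4^4; = 256; G_2 = 256−1 = 255
step 2: 255 = 3·4^3 + 3·4^2 + 3·4 + 3; sub 5 for 4: 3·5^3 + 3·5^2 + 3·5 + 3; = 468; G_3 = 468−1 = 467

3·4^3 + 3·4^2 + 3·4 + 3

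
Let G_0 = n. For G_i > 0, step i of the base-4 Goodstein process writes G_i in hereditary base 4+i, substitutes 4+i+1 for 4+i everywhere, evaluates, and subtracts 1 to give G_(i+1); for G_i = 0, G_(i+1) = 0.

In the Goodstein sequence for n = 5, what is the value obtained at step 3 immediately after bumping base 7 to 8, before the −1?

i=0: 5 = 4 + 1 (b=4); 4→5: 5 + 1 = 6; 6−1 = 5
i=1: 5 = 5 (b=5); 5→6: 6 = 6; 6−1 = 5
i=2: 5 = 5 (b=6); 6→7: 5 = 5; 5−1 = 4

4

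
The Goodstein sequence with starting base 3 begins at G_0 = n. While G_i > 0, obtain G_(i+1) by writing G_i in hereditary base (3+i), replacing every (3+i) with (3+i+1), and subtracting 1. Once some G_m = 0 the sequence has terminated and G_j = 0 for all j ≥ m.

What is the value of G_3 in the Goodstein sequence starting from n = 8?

G_0 = 8. HB_3(8) = 2·3 + 2. Bump = 10. G_1 = 9.
G_1 = 9. HB_4(9) = 2·4 + 1. Bump = 11. G_2 = 10.
G_2 = 10. HB_5(10) = 2·5. Bump = 12. G_3 = 11.
G_3 = 11. HB_6(11) = 6 + 5. Bump = 12. G_4 = 11.

11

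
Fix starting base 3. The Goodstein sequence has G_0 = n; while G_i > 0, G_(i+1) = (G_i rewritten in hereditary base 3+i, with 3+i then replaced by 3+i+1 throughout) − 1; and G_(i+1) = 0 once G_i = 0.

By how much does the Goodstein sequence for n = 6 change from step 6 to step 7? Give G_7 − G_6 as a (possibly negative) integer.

G_0 = 6. HB_3(6) = 2·3. Bump = 8. G_1 = 7.
G_1 = 7. HB_4(7) = 4 + 3. Bump = 8. G_2 = 7.
G_2 = 7. HB_5(7) = 5 + 2. Bump = 8. G_3 = 7.
G_3 = 7. HB_6(7) = 6 + 1. Bump = 8. G_4 = 7.
G_4 = 7. HB_7(7) = 7. Bump = 8. G_5 = 7.
G_5 = 7. HB_8(7) = 7. Bump = 7. G_6 = 6.
G_6 = 6. HB_9(6) = 6. Bump = 6. G_7 = 5.

-1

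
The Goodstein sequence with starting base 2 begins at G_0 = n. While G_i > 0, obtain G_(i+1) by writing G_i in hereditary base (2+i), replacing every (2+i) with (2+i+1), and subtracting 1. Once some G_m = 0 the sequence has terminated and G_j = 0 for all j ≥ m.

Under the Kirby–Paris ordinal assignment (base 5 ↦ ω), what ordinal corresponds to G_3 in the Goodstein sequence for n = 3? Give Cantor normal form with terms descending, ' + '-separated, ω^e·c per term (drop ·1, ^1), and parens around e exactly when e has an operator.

step 0: 3 = 2 + 1; sub 3 for 2: 3 + 1; = 4; G_1 = 4−1 = 3
step 1: 3 = 3; sub 4 for 3: 4; = 4; G_2 = 4−1 = 3
step 2: 3 = 3; sub 5 for 4: 3; = 3; G_3 = 3−1 = 2
step 3: 2 = 2; sub 6 for 5: 2; = 2; G_4 = 2−1 = 1

2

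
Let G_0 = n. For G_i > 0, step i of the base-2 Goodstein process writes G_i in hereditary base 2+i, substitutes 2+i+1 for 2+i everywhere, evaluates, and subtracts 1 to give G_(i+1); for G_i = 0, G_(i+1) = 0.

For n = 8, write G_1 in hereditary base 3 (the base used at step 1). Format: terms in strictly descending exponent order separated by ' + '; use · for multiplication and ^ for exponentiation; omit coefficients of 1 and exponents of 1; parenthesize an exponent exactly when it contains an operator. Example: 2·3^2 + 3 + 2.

step 0: 8 = 2^(2 + 1); sub 3 for 2: 3^(3 + 1); = 81; G_1 = 81−1 = 80
step 1: 80 = 2·3^3 + 2·3^2 + 2·3 + 2; sub 4 for 3: 2·4^4 + 2·4^2 + 2·4 + 2; = 554; G_2 = 554−1 = 553

2·3^3 + 2·3^2 + 2·3 + 2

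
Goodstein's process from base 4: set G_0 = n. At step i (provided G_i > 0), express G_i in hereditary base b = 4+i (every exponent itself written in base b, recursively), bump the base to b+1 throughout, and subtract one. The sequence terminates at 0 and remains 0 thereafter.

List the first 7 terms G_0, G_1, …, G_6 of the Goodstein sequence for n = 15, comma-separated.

15, 17, 19, 21, 23, 24, 25

step 0: 15 = 3·4 + 3; sub 5 for 4: 3·5 + 3; = 18; G_1 = 18−1 = 17
step 1: 17 = 3·5 + 2; sub 6 for 5: 3·6 + 2; = 20; G_2 = 20−1 = 19
step 2: 19 = 3·6 + 1; sub 7 for 6: 3·7 + 1; = 22; G_3 = 22−1 = 21
step 3: 21 = 3·7; sub 8 for 7: 3·8; = 24; G_4 = 24−1 = 23
step 4: 23 = 2·8 + 7; sub 9 for 8: 2·9 + 7; = 25; G_5 = 25−1 = 24
step 5: 24 = 2·9 + 6; sub 10 for 9: 2·10 + 6; = 26; G_6 = 26−1 = 25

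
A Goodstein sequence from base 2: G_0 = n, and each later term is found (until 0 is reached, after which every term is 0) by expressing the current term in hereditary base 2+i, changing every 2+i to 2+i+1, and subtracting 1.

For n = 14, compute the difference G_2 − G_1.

G_0=14  [base 2] 2^(2 + 1) + 2^2 + 2  →[2↦3]→  3^(3 + 1) + 3^3 + 3 = 111  −1 ⇒ G_1=110
G_1=110  [base 3] 3^(3 + 1) + 3^3 + 2  →[3↦4]→  4^(4 + 1) + 4^4 + 2 = 1282  −1 ⇒ G_2=1281

1171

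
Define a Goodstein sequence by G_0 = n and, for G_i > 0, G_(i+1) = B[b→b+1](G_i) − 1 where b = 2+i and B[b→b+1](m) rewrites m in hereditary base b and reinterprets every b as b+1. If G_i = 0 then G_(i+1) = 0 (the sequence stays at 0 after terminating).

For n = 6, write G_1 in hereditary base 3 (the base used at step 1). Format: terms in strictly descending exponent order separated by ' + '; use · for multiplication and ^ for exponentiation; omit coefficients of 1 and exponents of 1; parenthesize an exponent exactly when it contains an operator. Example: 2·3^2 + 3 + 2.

(0) 6|_2 = 2^2 + 2 ↦ 3^3 + 3|_3 = 30 ⇒ 29
(1) 29|_3 = 3^3 + 2 ↦ 4^4 + 2|_4 = 258 ⇒ 257

3^3 + 2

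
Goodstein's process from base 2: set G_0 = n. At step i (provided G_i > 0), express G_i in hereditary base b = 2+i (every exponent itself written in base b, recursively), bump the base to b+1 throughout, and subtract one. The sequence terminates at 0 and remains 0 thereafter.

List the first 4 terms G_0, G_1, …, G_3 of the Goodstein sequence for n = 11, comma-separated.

base 2: 11 = 2^(2 + 1) + 2 + 1; at 3: 3^(3 + 1) + 3 + 1 = 85; next = 84
base 3: 84 = 3^(3 + 1) + 3; at 4: 4^(4 + 1) + 4 = 1028; next = 1027
base 4: 1027 = 4^(4 + 1) + 3; at 5: 5^(5 + 1) + 3 = 15628; next = 15627

11, 84, 1027, 15627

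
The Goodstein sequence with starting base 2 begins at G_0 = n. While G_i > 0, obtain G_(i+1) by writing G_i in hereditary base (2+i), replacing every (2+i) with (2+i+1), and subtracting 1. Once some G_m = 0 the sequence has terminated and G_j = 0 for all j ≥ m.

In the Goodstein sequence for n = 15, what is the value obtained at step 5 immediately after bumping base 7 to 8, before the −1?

150994944

15 —HB2→ 2^(2 + 1) + 2^2 + 2 + 1 —bump→ 3^(3 + 1) + 3^3 + 3 + 1 = 112 —(−1)→ 111
111 —HB3→ 3^(3 + 1) + 3^3 + 3 —bump→ 4^(4 + 1) + 4^4 + 4 = 1284 —(−1)→ 1283
1283 —HB4→ 4^(4 + 1) + 4^4 + 3 —bump→ 5^(5 + 1) + 5^5 + 3 = 18753 —(−1)→ 18752
18752 —HB5→ 5^(5 + 1) + 5^5 + 2 —bump→ 6^(6 + 1) + 6^6 + 2 = 326594 —(−1)→ 326593
326593 —HB6→ 6^(6 + 1) + 6^6 + 1 —bump→ 7^(7 + 1) + 7^7 + 1 = 6588345 —(−1)→ 6588344
6588344 —HB7→ 7^(7 + 1) + 7^7 —bump→ 8^(8 + 1) + 8^8 = 150994944 —(−1)→ 150994943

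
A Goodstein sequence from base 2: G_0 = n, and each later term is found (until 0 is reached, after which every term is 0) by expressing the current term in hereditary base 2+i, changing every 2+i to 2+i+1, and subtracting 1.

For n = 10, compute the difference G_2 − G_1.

942

step 0: 10 = 2^(2 + 1) + 2; sub 3 for 2: 3^(3 + 1) + 3; = 84; G_1 = 84−1 = 83
step 1: 83 = 3^(3 + 1) + 2; sub 4 for 3: 4^(4 + 1) + 2; = 1026; G_2 = 1026−1 = 1025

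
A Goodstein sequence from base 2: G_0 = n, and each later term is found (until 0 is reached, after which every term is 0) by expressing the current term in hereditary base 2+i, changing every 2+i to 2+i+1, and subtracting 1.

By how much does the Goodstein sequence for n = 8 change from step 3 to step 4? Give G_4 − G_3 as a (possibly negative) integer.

(0) 8|_2 = 2^(2 + 1) ↦ 3^(3 + 1)|_3 = 81 ⇒ 80
(1) 80|_3 = 2·3^3 + 2·3^2 + 2·3 + 2 ↦ 2·4^4 + 2·4^2 + 2·4 + 2|_4 = 554 ⇒ 553
(2) 553|_4 = 2·4^4 + 2·4^2 + 2·4 + 1 ↦ 2·5^5 + 2·5^2 + 2·5 + 1|_5 = 6311 ⇒ 6310
(3) 6310|_5 = 2·5^5 + 2·5^2 + 2·5 ↦ 2·6^6 + 2·6^2 + 2·6|_6 = 93396 ⇒ 93395

87085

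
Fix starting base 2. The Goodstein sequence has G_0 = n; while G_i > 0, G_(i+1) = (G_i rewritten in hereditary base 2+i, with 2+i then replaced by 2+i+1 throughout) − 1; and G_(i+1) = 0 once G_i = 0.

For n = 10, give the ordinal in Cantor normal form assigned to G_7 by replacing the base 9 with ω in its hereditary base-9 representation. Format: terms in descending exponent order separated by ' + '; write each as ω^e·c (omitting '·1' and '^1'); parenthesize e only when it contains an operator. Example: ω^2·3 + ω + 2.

ω^ω·5 + ω^5·5 + ω^4·5 + ω^3·5 + ω^2·5 + ω·5 + 2

(0) 10|_2 = 2^(2 + 1) + 2 ↦ 3^(3 + 1) + 3|_3 = 84 ⇒ 83
(1) 83|_3 = 3^(3 + 1) + 2 ↦ 4^(4 + 1) + 2|_4 = 1026 ⇒ 1025
(2) 1025|_4 = 4^(4 + 1) + 1 ↦ 5^(5 + 1) + 1|_5 = 15626 ⇒ 15625
(3) 15625|_5 = 5^(5 + 1) ↦ 6^(6 + 1)|_6 = 279936 ⇒ 279935
(4) 279935|_6 = 5·6^6 + 5·6^5 + 5·6^4 + 5·6^3 + 5·6^2 + 5·6 + 5 ↦ 5·7^7 + 5·7^5 + 5·7^4 + 5·7^3 + 5·7^2 + 5·7 + 5|_7 = 4215755 ⇒ 4215754
(5) 4215754|_7 = 5·7^7 + 5·7^5 + 5·7^4 + 5·7^3 + 5·7^2 + 5·7 + 4 ↦ 5·8^8 + 5·8^5 + 5·8^4 + 5·8^3 + 5·8^2 + 5·8 + 4|_8 = 84073324 ⇒ 84073323
(6) 84073323|_8 = 5·8^8 + 5·8^5 + 5·8^4 + 5·8^3 + 5·8^2 + 5·8 + 3 ↦ 5·9^9 + 5·9^5 + 5·9^4 + 5·9^3 + 5·9^2 + 5·9 + 3|_9 = 1937434593 ⇒ 1937434592
(7) 1937434592|_9 = 5·9^9 + 5·9^5 + 5·9^4 + 5·9^3 + 5·9^2 + 5·9 + 2 ↦ 5·10^10 + 5·10^5 + 5·10^4 + 5·10^3 + 5·10^2 + 5·10 + 2|_10 = 50000555552 ⇒ 50000555551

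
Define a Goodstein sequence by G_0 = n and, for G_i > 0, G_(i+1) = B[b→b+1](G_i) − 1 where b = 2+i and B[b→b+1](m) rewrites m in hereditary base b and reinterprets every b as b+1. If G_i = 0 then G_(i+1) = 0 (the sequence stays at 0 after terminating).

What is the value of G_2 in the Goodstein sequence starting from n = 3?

G_0=3  [base 2] 2 + 1  →[2↦3]→  3 + 1 = 4  −1 ⇒ G_1=3
G_1=3  [base 3] 3  →[3↦4]→  4 = 4  −1 ⇒ G_2=3
G_2=3  [base 4] 3  →[4↦5]→  3 = 3  −1 ⇒ G_3=2

3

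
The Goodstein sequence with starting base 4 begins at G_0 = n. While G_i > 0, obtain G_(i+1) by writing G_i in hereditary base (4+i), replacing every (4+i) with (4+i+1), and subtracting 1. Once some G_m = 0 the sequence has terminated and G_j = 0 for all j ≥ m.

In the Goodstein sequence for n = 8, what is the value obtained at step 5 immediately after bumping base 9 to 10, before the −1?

10

base 4: 8 = 2·4; at 5: 2·5 = 10; next = 9
base 5: 9 = 5 + 4; at 6: 6 + 4 = 10; next = 9
base 6: 9 = 6 + 3; at 7: 7 + 3 = 10; next = 9
base 7: 9 = 7 + 2; at 8: 8 + 2 = 10; next = 9
base 8: 9 = 8 + 1; at 9: 9 + 1 = 10; next = 9
base 9: 9 = 9; at 10: 10 = 10; next = 9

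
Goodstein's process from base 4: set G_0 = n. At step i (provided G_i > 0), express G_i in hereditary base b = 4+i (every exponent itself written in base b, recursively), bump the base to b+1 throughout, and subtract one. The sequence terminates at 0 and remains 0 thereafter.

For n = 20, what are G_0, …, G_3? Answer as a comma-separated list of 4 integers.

G_0=20  [base 4] 4^2 + 4  →[4↦5]→  5^2 + 5 = 30  −1 ⇒ G_1=29
G_1=29  [base 5] 5^2 + 4  →[5↦6]→  6^2 + 4 = 40  −1 ⇒ G_2=39
G_2=39  [base 6] 6^2 + 3  →[6↦7]→  7^2 + 3 = 52  −1 ⇒ G_3=51

20, 29, 39, 51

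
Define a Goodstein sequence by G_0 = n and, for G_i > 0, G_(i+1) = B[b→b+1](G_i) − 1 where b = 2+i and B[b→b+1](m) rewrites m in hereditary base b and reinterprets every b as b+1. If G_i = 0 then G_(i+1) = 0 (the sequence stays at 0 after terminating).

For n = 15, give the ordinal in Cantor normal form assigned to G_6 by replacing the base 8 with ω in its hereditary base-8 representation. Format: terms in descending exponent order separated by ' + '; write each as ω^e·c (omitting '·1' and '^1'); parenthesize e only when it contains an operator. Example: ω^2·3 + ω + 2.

G_0 = 15. HB_2(15) = 2^(2 + 1) + 2^2 + 2 + 1. Bump = 112. G_1 = 111.
G_1 = 111. HB_3(111) = 3^(3 + 1) + 3^3 + 3. Bump = 1284. G_2 = 1283.
G_2 = 1283. HB_4(1283) = 4^(4 + 1) + 4^4 + 3. Bump = 18753. G_3 = 18752.
G_3 = 18752. HB_5(18752) = 5^(5 + 1) + 5^5 + 2. Bump = 326594. G_4 = 326593.
G_4 = 326593. HB_6(326593) = 6^(6 + 1) + 6^6 + 1. Bump = 6588345. G_5 = 6588344.
G_5 = 6588344. HB_7(6588344) = 7^(7 + 1) + 7^7. Bump = 150994944. G_6 = 150994943.
G_6 = 150994943. HB_8(150994943) = 8^(8 + 1) + 7·8^7 + 7·8^6 + 7·8^5 + 7·8^4 + 7·8^3 + 7·8^2 + 7·8 + 7. Bump = 3524450281. G_7 = 3524450280.

ω^(ω + 1) + ω^7·7 + ω^6·7 + ω^5·7 + ω^4·7 + ω^3·7 + ω^2·7 + ω·7 + 7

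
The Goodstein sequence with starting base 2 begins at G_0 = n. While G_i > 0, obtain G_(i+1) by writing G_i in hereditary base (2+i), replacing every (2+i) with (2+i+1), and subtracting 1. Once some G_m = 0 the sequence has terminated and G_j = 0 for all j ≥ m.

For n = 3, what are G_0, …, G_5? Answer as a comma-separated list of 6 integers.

3, 3, 3, 2, 1, 0

3 —HB2→ 2 + 1 —bump→ 3 + 1 = 4 —(−1)→ 3
3 —HB3→ 3 —bump→ 4 = 4 —(−1)→ 3
3 —HB4→ 3 —bump→ 3 = 3 —(−1)→ 2
2 —HB5→ 2 —bump→ 2 = 2 —(−1)→ 1
1 —HB6→ 1 —bump→ 1 = 1 —(−1)→ 0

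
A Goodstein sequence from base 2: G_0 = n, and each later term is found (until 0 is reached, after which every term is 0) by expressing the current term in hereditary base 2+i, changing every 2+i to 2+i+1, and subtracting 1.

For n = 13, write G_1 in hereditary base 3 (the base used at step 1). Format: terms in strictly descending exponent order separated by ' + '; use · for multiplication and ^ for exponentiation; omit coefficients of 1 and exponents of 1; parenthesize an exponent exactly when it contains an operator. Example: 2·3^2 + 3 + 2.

3^(3 + 1) + 3^3

(0) 13|_2 = 2^(2 + 1) + 2^2 + 1 ↦ 3^(3 + 1) + 3^3 + 1|_3 = 109 ⇒ 108
(1) 108|_3 = 3^(3 + 1) + 3^3 ↦ 4^(4 + 1) + 4^4|_4 = 1280 ⇒ 1279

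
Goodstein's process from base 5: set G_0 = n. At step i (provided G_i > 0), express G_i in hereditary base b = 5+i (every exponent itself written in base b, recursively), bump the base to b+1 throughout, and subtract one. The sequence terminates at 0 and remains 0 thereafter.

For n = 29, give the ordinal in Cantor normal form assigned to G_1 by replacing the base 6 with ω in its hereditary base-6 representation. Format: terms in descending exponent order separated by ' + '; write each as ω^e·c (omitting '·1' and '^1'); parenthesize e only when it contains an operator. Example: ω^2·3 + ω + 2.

G_0 = 29. HB_5(29) = 5^2 + 4. Bump = 40. G_1 = 39.
G_1 = 39. HB_6(39) = 6^2 + 3. Bump = 52. G_2 = 51.

ω^2 + 3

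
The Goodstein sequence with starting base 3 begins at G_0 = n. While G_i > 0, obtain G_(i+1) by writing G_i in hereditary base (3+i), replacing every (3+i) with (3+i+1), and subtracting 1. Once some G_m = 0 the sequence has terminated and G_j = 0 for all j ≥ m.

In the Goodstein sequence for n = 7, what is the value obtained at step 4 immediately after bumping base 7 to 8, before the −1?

10

i=0: 7 = 2·3 + 1 (b=3); 3→4: 2·4 + 1 = 9; 9−1 = 8
i=1: 8 = 2·4 (b=4); 4→5: 2·5 = 10; 10−1 = 9
i=2: 9 = 5 + 4 (b=5); 5→6: 6 + 4 = 10; 10−1 = 9
i=3: 9 = 6 + 3 (b=6); 6→7: 7 + 3 = 10; 10−1 = 9
i=4: 9 = 7 + 2 (b=7); 7→8: 8 + 2 = 10; 10−1 = 9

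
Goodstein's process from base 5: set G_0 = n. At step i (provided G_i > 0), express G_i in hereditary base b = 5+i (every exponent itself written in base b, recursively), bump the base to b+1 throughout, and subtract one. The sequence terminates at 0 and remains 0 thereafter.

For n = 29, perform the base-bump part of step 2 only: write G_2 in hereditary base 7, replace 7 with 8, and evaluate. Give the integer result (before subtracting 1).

(0) 29|_5 = 5^2 + 4 ↦ 6^2 + 4|_6 = 40 ⇒ 39
(1) 39|_6 = 6^2 + 3 ↦ 7^2 + 3|_7 = 52 ⇒ 51

66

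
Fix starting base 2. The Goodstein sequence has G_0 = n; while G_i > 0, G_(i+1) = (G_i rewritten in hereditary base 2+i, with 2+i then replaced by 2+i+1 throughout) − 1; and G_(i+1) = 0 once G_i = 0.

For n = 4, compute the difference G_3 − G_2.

4 —HB2→ 2^2 —bump→ 3^3 = 27 —(−1)→ 26
26 —HB3→ 2·3^2 + 2·3 + 2 —bump→ 2·4^2 + 2·4 + 2 = 42 —(−1)→ 41
41 —HB4→ 2·4^2 + 2·4 + 1 —bump→ 2·5^2 + 2·5 + 1 = 61 —(−1)→ 60

19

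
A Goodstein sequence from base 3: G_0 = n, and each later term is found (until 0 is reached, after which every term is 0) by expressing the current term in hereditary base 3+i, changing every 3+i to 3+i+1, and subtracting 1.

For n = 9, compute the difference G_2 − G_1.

base 3: 9 = 3^2; at 4: 4^2 = 16; next = 15
base 4: 15 = 3·4 + 3; at 5: 3·5 + 3 = 18; next = 17

2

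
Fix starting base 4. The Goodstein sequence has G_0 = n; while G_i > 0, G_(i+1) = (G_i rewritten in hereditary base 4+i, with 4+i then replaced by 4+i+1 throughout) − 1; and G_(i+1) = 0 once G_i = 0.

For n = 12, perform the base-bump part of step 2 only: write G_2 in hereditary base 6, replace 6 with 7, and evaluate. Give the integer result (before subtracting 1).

G_0 = 12. HB_4(12) = 3·4. Bump = 15. G_1 = 14.
G_1 = 14. HB_5(14) = 2·5 + 4. Bump = 16. G_2 = 15.
G_2 = 15. HB_6(15) = 2·6 + 3. Bump = 17. G_3 = 16.

17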